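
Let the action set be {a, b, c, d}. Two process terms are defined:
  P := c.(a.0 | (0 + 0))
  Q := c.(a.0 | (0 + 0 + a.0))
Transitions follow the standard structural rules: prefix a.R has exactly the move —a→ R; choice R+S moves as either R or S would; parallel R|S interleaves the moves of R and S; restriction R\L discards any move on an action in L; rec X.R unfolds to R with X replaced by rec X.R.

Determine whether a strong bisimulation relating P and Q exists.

Reachable graph of P (3 states):
  u0 = c.(a.0 | (0 + 0)) | --c--▸ u1
  u1 = a.0 | (0 + 0) | --a--▸ u2
  u2 = 0 | (0 + 0) | ∅
Reachable graph of Q (5 states):
  v0 = c.(a.0 | (0 + 0 + a.0)) | --c--▸ v1
  v1 = a.0 | (0 + 0 + a.0) | --a--▸ v2, --a--▸ v3
  v2 = 0 | (0 + 0 + a.0) | --a--▸ v4
  v3 = a.0 | 0 | --a--▸ v4
  v4 = 0 | 0 | ∅
Coarsest stable partition (strong bisimilarity classes):
  B0 = {u0}
  B1 = {u1, v2, v3}
  B2 = {u2, v4}
  B3 = {v0}
  B4 = {v1}
u0 ∈ B0, v0 ∈ B3 → different blocks

P ≁ Q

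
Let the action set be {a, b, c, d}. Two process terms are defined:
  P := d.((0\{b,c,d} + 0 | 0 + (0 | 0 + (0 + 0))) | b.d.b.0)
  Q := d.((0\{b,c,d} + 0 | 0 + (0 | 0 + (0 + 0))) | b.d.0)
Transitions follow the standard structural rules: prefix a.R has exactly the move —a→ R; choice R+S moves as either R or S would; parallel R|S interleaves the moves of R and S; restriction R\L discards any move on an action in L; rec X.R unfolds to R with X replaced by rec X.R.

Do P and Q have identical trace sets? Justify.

NO — witness ⟨dbdb⟩

Reachable graph of P (5 states):
  p0 = d.((0\{b,c,d} + 0 | 0 + (0 | 0 + (0 + 0))) | b.d.b.0) ⊢ -d-> p1
  p1 = (0\{b,c,d} + 0 | 0 + (0 | 0 + (0 + 0))) | b.d.b.0 ⊢ -b-> p2
  p2 = (0\{b,c,d} + 0 | 0 + (0 | 0 + (0 + 0))) | d.b.0 ⊢ -d-> p3
  p3 = (0\{b,c,d} + 0 | 0 + (0 | 0 + (0 + 0))) | b.0 ⊢ -b-> p4
  p4 = (0\{b,c,d} + 0 | 0 + (0 | 0 + (0 + 0))) | 0 ⊢ deadlocked
Reachable graph of Q (4 states):
  q0 = d.((0\{b,c,d} + 0 | 0 + (0 | 0 + (0 + 0))) | b.d.0) ⊢ -d-> q1
  q1 = (0\{b,c,d} + 0 | 0 + (0 | 0 + (0 + 0))) | b.d.0 ⊢ -b-> q2
  q2 = (0\{b,c,d} + 0 | 0 + (0 | 0 + (0 + 0))) | d.0 ⊢ -d-> q3
  q3 = (0\{b,c,d} + 0 | 0 + (0 | 0 + (0 + 0))) | 0 ⊢ deadlocked
Run σ = ⟨dbdb⟩ on P: start {p0}
  step 1 (d): {p1}
  step 2 (b): {p2}
  step 3 (d): {p3}
  step 4 (b): {p4}
  ✓ P
Run σ = ⟨dbdb⟩ on Q: start {q0}
  step 1 (d): {q1}
  step 2 (b): {q2}
  step 3 (d): {q3}
  step 4 (b): no successor for Q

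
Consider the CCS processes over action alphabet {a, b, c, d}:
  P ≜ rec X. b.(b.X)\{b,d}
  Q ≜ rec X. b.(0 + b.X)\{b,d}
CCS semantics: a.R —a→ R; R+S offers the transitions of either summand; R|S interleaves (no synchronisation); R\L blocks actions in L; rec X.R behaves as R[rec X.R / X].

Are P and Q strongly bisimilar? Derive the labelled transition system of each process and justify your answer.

P ~ Q

LTS(P): 2 reachable states
  s0 = rec X. b.(b.X)\{b,d} | -b-> s1
  s1 = (b.(rec X. b.(b.X)\{b,d}))\{b,d} | ∅
LTS(Q): 2 reachable states
  t0 = rec X. b.(0 + b.X)\{b,d} | -b-> t1
  t1 = (0 + b.(rec X. b.(0 + b.X)\{b,d}))\{b,d} | ∅
Bisimilarity quotient blocks:
  B0 = {s0, t0}
  B1 = {s1, t1}
s0 ∈ B0, t0 ∈ B0 → same block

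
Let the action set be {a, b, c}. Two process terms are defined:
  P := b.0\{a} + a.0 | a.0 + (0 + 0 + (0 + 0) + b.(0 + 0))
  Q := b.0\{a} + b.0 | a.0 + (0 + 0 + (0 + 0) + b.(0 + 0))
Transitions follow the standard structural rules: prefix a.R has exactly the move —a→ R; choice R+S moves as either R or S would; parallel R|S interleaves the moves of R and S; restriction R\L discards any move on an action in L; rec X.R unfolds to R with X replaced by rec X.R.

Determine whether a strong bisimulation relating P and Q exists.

P's transition system — 6 states:
  m0 = b.0\{a} + a.0 | a.0 + (0 + 0 + (0 + 0) + b.(0 + 0)) → =a=> m1, =a=> m2, =b=> m3, =b=> m4
  m1 = 0 | a.0 → =a=> m5
  m2 = a.0 | 0 → =a=> m5
  m3 = 0 + 0 → deadlocked
  m4 = 0\{a} → deadlocked
  m5 = 0 | 0 → deadlocked
Q's transition system — 6 states:
  n0 = b.0\{a} + b.0 | a.0 + (0 + 0 + (0 + 0) + b.(0 + 0)) → =a=> n1, =b=> n2, =b=> n3, =b=> n4
  n1 = b.0 | 0 → =b=> n5
  n2 = 0 + 0 → deadlocked
  n3 = 0 | a.0 → =a=> n5
  n4 = 0\{a} → deadlocked
  n5 = 0 | 0 → deadlocked
Partition-refinement fixed point:
  B0 = {m0}
  B1 = {m3, m4, m5, n2, n4, n5}
  B2 = {m1, m2, n3}
  B3 = {n0}
  B4 = {n1}
m0 ∈ B0, n0 ∈ B3 → different blocks

not bisimilar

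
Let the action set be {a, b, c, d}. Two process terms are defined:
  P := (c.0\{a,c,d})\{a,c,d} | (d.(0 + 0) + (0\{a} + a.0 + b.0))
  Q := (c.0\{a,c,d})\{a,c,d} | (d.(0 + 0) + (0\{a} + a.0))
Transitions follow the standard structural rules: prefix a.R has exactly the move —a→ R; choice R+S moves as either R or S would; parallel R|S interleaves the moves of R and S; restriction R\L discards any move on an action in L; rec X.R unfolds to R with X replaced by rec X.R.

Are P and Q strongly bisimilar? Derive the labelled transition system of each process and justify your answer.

P's transition system — 3 states:
  m0 = (c.0\{a,c,d})\{a,c,d} | (d.(0 + 0) + (0\{a} + a.0 + b.0)) ⊢ -a-> m1, -b-> m1, -d-> m2
  m1 = (c.0\{a,c,d})\{a,c,d} | 0 ⊢ ·
  m2 = (c.0\{a,c,d})\{a,c,d} | (0 + 0) ⊢ ·
Q's transition system — 3 states:
  n0 = (c.0\{a,c,d})\{a,c,d} | (d.(0 + 0) + (0\{a} + a.0)) ⊢ -a-> n1, -d-> n2
  n1 = (c.0\{a,c,d})\{a,c,d} | 0 ⊢ ·
  n2 = (c.0\{a,c,d})\{a,c,d} | (0 + 0) ⊢ ·
Coarsest stable partition (strong bisimilarity classes):
  B0 = {m0}
  B1 = {m1, m2, n1, n2}
  B2 = {n0}
m0 ∈ B0, n0 ∈ B2 → different blocks

not bisimilar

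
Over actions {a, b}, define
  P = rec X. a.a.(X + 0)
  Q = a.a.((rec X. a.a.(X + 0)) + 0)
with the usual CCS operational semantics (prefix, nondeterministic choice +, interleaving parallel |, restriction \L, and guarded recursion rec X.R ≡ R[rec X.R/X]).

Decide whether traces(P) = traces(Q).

Reachable graph of P (3 states):
  u0 = rec X. a.a.(X + 0) → =a=> u1
  u1 = a.((rec X. a.a.(X + 0)) + 0) → =a=> u2
  u2 = (rec X. a.a.(X + 0)) + 0 → =a=> u1
Reachable graph of Q (3 states):
  v0 = a.a.((rec X. a.a.(X + 0)) + 0) → =a=> v1
  v1 = a.((rec X. a.a.(X + 0)) + 0) → =a=> v2
  v2 = (rec X. a.a.(X + 0)) + 0 → =a=> v1
Bisimilarity quotient blocks:
  B0 = {u0, u1, u2, v0, v1, v2}
u0 ∈ B0, v0 ∈ B0 → same block
Bisimilar ⇒ trace-equivalent.

YES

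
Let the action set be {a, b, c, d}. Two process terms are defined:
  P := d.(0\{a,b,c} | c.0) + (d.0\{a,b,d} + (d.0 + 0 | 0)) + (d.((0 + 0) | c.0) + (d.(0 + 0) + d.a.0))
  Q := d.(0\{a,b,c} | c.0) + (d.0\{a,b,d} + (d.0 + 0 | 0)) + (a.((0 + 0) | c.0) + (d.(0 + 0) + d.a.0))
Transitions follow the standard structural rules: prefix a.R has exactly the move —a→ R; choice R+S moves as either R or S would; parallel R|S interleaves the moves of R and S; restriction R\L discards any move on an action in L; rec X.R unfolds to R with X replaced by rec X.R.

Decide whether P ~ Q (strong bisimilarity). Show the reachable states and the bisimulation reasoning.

P ≁ Q

P's transition system — 9 states:
  m0 = d.(0\{a,b,c} | c.0) + (d.0\{a,b,d} + (d.0 + 0 | 0)) + (d.((0 + 0) | c.0) + (d.(0 + 0) + d.a.0)) :: =d=> m1, =d=> m2, =d=> m3, =d=> m4, =d=> m5, =d=> m6
  m1 = (0 + 0) | c.0 :: =c=> m7
  m2 = 0 :: (no moves)
  m3 = 0 + 0 :: (no moves)
  m4 = 0\{a,b,c} | c.0 :: =c=> m8
  m5 = 0\{a,b,d} :: (no moves)
  m6 = a.0 :: =a=> m2
  m7 = (0 + 0) | 0 :: (no moves)
  m8 = 0\{a,b,c} | 0 :: (no moves)
Q's transition system — 9 states:
  n0 = d.(0\{a,b,c} | c.0) + (d.0\{a,b,d} + (d.0 + 0 | 0)) + (a.((0 + 0) | c.0) + (d.(0 + 0) + d.a.0)) :: =a=> n1, =d=> n2, =d=> n3, =d=> n4, =d=> n5, =d=> n6
  n1 = (0 + 0) | c.0 :: =c=> n7
  n2 = 0 :: (no moves)
  n3 = 0 + 0 :: (no moves)
  n4 = 0\{a,b,c} | c.0 :: =c=> n8
  n5 = 0\{a,b,d} :: (no moves)
  n6 = a.0 :: =a=> n2
  n7 = (0 + 0) | 0 :: (no moves)
  n8 = 0\{a,b,c} | 0 :: (no moves)
Coarsest stable partition (strong bisimilarity classes):
  B0 = {m0}
  B1 = {m1, m4, n1, n4}
  B2 = {m2, m3, m5, m7, m8, n2, n3, n5, n7, n8}
  B3 = {m6, n6}
  B4 = {n0}
m0 ∈ B0, n0 ∈ B4 → different blocks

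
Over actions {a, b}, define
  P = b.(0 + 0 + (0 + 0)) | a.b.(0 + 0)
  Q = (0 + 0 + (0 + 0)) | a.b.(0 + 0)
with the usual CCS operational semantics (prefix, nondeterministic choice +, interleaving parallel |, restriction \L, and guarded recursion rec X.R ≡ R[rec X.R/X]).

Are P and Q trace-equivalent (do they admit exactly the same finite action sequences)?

trace-distinct — witness ⟨b⟩

Reachable graph of P (6 states):
  u0 = b.(0 + 0 + (0 + 0)) | a.b.(0 + 0) → --a--▸ u1, --b--▸ u2
  u1 = b.(0 + 0 + (0 + 0)) | b.(0 + 0) → --b--▸ u3, --b--▸ u4
  u2 = (0 + 0 + (0 + 0)) | a.b.(0 + 0) → --a--▸ u3
  u3 = (0 + 0 + (0 + 0)) | b.(0 + 0) → --b--▸ u5
  u4 = b.(0 + 0 + (0 + 0)) | (0 + 0) → --b--▸ u5
  u5 = (0 + 0 + (0 + 0)) | (0 + 0) → stopped
Reachable graph of Q (3 states):
  v0 = (0 + 0 + (0 + 0)) | a.b.(0 + 0) → --a--▸ v1
  v1 = (0 + 0 + (0 + 0)) | b.(0 + 0) → --b--▸ v2
  v2 = (0 + 0 + (0 + 0)) | (0 + 0) → stopped
Executing b from P (initial set {u0}):
  [1] b ⇒ {u2}
  — P admits the full trace.
Executing b from Q (initial set {v0}):
  [1] b ⇒ ∅ (Q stuck)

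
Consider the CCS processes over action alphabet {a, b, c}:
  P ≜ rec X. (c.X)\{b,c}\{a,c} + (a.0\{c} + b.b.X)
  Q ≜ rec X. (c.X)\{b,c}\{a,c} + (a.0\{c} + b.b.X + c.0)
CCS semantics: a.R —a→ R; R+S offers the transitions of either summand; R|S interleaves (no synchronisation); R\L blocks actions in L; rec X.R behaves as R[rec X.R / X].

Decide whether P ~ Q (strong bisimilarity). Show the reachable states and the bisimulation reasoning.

not bisimilar

P's transition system — 3 states:
  s0 = rec X. (c.X)\{b,c}\{a,c} + (a.0\{c} + b.b.X) | =a=> s1, =b=> s2
  s1 = 0\{c} | ∅
  s2 = b.(rec X. (c.X)\{b,c}\{a,c} + (a.0\{c} + b.b.X)) | =b=> s0
Q's transition system — 4 states:
  t0 = rec X. (c.X)\{b,c}\{a,c} + (a.0\{c} + b.b.X + c.0) | =a=> t1, =b=> t2, =c=> t3
  t1 = 0\{c} | ∅
  t2 = b.(rec X. (c.X)\{b,c}\{a,c} + (a.0\{c} + b.b.X + c.0)) | =b=> t0
  t3 = 0 | ∅
Partition-refinement fixed point:
  B0 = {s0}
  B1 = {s2}
  B2 = {s1, t1, t3}
  B3 = {t0}
  B4 = {t2}
s0 ∈ B0, t0 ∈ B3 → different blocks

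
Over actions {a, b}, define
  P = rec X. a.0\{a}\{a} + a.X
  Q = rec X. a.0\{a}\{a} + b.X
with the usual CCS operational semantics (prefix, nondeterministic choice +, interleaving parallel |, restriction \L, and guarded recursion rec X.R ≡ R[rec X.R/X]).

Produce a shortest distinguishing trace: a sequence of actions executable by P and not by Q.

aa

P's transition system — 2 states:
  u0 = rec X. a.0\{a}\{a} + a.X :: -a-> u0, -a-> u1
  u1 = 0\{a}\{a} :: stopped
Q's transition system — 2 states:
  v0 = rec X. a.0\{a}\{a} + b.X :: -a-> v1, -b-> v0
  v1 = 0\{a}\{a} :: stopped
Run σ = ⟨aa⟩ on P: start {u0}
  after a @ step 1: {u0, u1}
  after a @ step 2: {u0, u1}
  ✓ P
Run σ = ⟨aa⟩ on Q: start {v0}
  after a @ step 1: {v1}
  after a @ step 2: ∅ (Q stuck)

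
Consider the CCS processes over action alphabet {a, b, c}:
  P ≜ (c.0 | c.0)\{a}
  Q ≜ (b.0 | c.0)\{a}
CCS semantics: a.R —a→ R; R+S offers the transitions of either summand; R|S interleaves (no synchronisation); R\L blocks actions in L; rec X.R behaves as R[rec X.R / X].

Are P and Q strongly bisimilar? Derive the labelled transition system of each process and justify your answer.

P's transition system — 4 states:
  m0 = (c.0 | c.0)\{a} has moves =c=> m1, =c=> m2
  m1 = (0 | c.0)\{a} has moves =c=> m3
  m2 = (c.0 | 0)\{a} has moves =c=> m3
  m3 = (0 | 0)\{a} has moves deadlocked
Q's transition system — 4 states:
  n0 = (b.0 | c.0)\{a} has moves =b=> n1, =c=> n2
  n1 = (0 | c.0)\{a} has moves =c=> n3
  n2 = (b.0 | 0)\{a} has moves =b=> n3
  n3 = (0 | 0)\{a} has moves deadlocked
Bisimilarity quotient blocks:
  B0 = {m0}
  B1 = {m1, m2, n1}
  B2 = {m3, n3}
  B3 = {n0}
  B4 = {n2}
m0 ∈ B0, n0 ∈ B3 → different blocks

not bisimilar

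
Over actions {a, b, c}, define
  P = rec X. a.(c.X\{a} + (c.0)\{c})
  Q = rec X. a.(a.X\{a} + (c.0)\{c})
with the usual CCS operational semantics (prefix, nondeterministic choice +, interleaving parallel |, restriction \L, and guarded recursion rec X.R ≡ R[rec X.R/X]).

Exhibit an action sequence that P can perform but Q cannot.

LTS(P): 3 reachable states
  m0 = rec X. a.(c.X\{a} + (c.0)\{c}) ⊢ —a→ m1
  m1 = c.(rec X. a.(c.X\{a} + (c.0)\{c}))\{a} + (c.0)\{c} ⊢ —c→ m2
  m2 = (rec X. a.(c.X\{a} + (c.0)\{c}))\{a} ⊢ ∅
LTS(Q): 3 reachable states
  n0 = rec X. a.(a.X\{a} + (c.0)\{c}) ⊢ —a→ n1
  n1 = a.(rec X. a.(a.X\{a} + (c.0)\{c}))\{a} + (c.0)\{c} ⊢ —a→ n2
  n2 = (rec X. a.(a.X\{a} + (c.0)\{c}))\{a} ⊢ ∅
Executing ac from P (initial set {m0}):
  step 1 (a): {m1}
  step 2 (c): {m2}
  ✓ P
Executing ac from Q (initial set {n0}):
  step 1 (a): {n1}
  step 2 (c): ∅ (Q stuck)

ac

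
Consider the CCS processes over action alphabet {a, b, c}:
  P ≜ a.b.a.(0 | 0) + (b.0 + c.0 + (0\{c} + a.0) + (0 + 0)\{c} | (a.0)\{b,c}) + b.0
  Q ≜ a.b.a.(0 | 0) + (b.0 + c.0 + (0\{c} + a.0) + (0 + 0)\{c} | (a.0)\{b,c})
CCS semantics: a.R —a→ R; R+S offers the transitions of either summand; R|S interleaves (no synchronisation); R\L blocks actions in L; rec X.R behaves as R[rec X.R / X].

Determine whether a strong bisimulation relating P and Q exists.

YES

P's transition system — 6 states:
  s0 = a.b.a.(0 | 0) + (b.0 + c.0 + (0\{c} + a.0) + (0 + 0)\{c} | (a.0)\{b,c}) + b.0 :: --a--▸ s1, --a--▸ s2, --a--▸ s3, --b--▸ s2, --c--▸ s2
  s1 = (0 + 0)\{c} | 0\{b,c} :: stopped
  s2 = 0 :: stopped
  s3 = b.a.(0 | 0) :: --b--▸ s4
  s4 = a.(0 | 0) :: --a--▸ s5
  s5 = 0 | 0 :: stopped
Q's transition system — 6 states:
  t0 = a.b.a.(0 | 0) + (b.0 + c.0 + (0\{c} + a.0) + (0 + 0)\{c} | (a.0)\{b,c}) :: --a--▸ t1, --a--▸ t2, --a--▸ t3, --b--▸ t2, --c--▸ t2
  t1 = (0 + 0)\{c} | 0\{b,c} :: stopped
  t2 = 0 :: stopped
  t3 = b.a.(0 | 0) :: --b--▸ t4
  t4 = a.(0 | 0) :: --a--▸ t5
  t5 = 0 | 0 :: stopped
Bisimilarity quotient blocks:
  B0 = {s0, t0}
  B1 = {s1, s2, s5, t1, t2, t5}
  B2 = {s3, t3}
  B3 = {s4, t4}
s0 ∈ B0, t0 ∈ B0 → same block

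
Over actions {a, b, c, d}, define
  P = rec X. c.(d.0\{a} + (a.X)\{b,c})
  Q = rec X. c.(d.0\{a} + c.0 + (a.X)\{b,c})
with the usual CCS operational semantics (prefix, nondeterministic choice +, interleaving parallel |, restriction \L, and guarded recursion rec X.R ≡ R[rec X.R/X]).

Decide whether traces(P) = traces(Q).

traces(P) ≠ traces(Q) — witness ⟨cc⟩

LTS(P): 4 reachable states
  p0 = rec X. c.(d.0\{a} + (a.X)\{b,c}) ⊢ =c=> p1
  p1 = d.0\{a} + (a.(rec X. c.(d.0\{a} + (a.X)\{b,c})))\{b,c} ⊢ =a=> p2, =d=> p3
  p2 = (rec X. c.(d.0\{a} + (a.X)\{b,c}))\{b,c} ⊢ stopped
  p3 = 0\{a} ⊢ stopped
LTS(Q): 5 reachable states
  q0 = rec X. c.(d.0\{a} + c.0 + (a.X)\{b,c}) ⊢ =c=> q1
  q1 = d.0\{a} + c.0 + (a.(rec X. c.(d.0\{a} + c.0 + (a.X)\{b,c})))\{b,c} ⊢ =a=> q2, =c=> q3, =d=> q4
  q2 = (rec X. c.(d.0\{a} + c.0 + (a.X)\{b,c}))\{b,c} ⊢ stopped
  q3 = 0 ⊢ stopped
  q4 = 0\{a} ⊢ stopped
Executing cc from Q (initial set {q0}):
  [1] c ⇒ {q1}
  [2] c ⇒ {q3}
  Q completes σ.
Executing cc from P (initial set {p0}):
  [1] c ⇒ {p1}
  [2] c ⇒ ∅ (P stuck)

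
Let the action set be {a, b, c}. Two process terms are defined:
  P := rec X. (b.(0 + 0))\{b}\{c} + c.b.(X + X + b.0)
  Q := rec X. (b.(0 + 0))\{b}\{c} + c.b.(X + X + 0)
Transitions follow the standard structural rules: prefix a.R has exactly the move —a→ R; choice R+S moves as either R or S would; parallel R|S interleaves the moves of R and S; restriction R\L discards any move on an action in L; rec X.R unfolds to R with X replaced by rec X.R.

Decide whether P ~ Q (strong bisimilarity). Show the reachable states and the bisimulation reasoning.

P's transition system — 4 states:
  u0 = rec X. (b.(0 + 0))\{b}\{c} + c.b.(X + X + b.0) :: -c-> u1
  u1 = b.((rec X. (b.(0 + 0))\{b}\{c} + c.b.(X + X + b.0)) + (rec X. (b.(0 + 0))\{b}\{c} + c.b.(X + X + b.0)) + b.0) :: -b-> u2
  u2 = (rec X. (b.(0 + 0))\{b}\{c} + c.b.(X + X + b.0)) + (rec X. (b.(0 + 0))\{b}\{c} + c.b.(X + X + b.0)) + b.0 :: -b-> u3, -c-> u1
  u3 = 0 :: ·
Q's transition system — 3 states:
  v0 = rec X. (b.(0 + 0))\{b}\{c} + c.b.(X + X + 0) :: -c-> v1
  v1 = b.((rec X. (b.(0 + 0))\{b}\{c} + c.b.(X + X + 0)) + (rec X. (b.(0 + 0))\{b}\{c} + c.b.(X + X + 0)) + 0) :: -b-> v2
  v2 = (rec X. (b.(0 + 0))\{b}\{c} + c.b.(X + X + 0)) + (rec X. (b.(0 + 0))\{b}\{c} + c.b.(X + X + 0)) + 0 :: -c-> v1
Coarsest stable partition (strong bisimilarity classes):
  B0 = {u0}
  B1 = {u1}
  B2 = {u2}
  B3 = {u3}
  B4 = {v0, v2}
  B5 = {v1}
u0 ∈ B0, v0 ∈ B4 → different blocks

NO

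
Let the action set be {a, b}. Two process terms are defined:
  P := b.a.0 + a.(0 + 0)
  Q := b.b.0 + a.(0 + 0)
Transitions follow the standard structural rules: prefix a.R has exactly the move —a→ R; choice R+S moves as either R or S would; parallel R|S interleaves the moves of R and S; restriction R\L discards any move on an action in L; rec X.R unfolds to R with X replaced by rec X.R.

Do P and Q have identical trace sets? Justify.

Reachable graph of P (4 states):
  m0 = b.a.0 + a.(0 + 0) :: —a→ m1, —b→ m2
  m1 = 0 + 0 :: (no moves)
  m2 = a.0 :: —a→ m3
  m3 = 0 :: (no moves)
Reachable graph of Q (4 states):
  n0 = b.b.0 + a.(0 + 0) :: —a→ n1, —b→ n2
  n1 = 0 + 0 :: (no moves)
  n2 = b.0 :: —b→ n3
  n3 = 0 :: (no moves)
Run σ = ⟨ba⟩ on P: start {m0}
  step 1 (b): {m2}
  step 2 (a): {m3}
  — P admits the full trace.
Run σ = ⟨ba⟩ on Q: start {n0}
  step 1 (b): {n2}
  step 2 (a): ∅  — Q cannot continue

traces(P) ≠ traces(Q) — witness ⟨ba⟩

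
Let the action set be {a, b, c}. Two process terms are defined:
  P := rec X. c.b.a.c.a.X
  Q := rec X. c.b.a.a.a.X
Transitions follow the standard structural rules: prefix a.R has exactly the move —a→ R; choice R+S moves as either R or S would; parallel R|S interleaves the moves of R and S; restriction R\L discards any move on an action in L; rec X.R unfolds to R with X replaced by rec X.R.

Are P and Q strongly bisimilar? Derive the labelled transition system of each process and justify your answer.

P's transition system — 5 states:
  u0 = rec X. c.b.a.c.a.X :: =c=> u1
  u1 = b.a.c.a.(rec X. c.b.a.c.a.X) :: =b=> u2
  u2 = a.c.a.(rec X. c.b.a.c.a.X) :: =a=> u3
  u3 = c.a.(rec X. c.b.a.c.a.X) :: =c=> u4
  u4 = a.(rec X. c.b.a.c.a.X) :: =a=> u0
Q's transition system — 5 states:
  v0 = rec X. c.b.a.a.a.X :: =c=> v1
  v1 = b.a.a.a.(rec X. c.b.a.a.a.X) :: =b=> v2
  v2 = a.a.a.(rec X. c.b.a.a.a.X) :: =a=> v3
  v3 = a.a.(rec X. c.b.a.a.a.X) :: =a=> v4
  v4 = a.(rec X. c.b.a.a.a.X) :: =a=> v0
Bisimilarity quotient blocks:
  B0 = {u0}
  B1 = {u1}
  B2 = {u2}
  B3 = {u3}
  B4 = {u4}
  B5 = {v0}
  B6 = {v1}
  B7 = {v2}
  B8 = {v3}
  B9 = {v4}
u0 ∈ B0, v0 ∈ B5 → different blocks

P ≁ Q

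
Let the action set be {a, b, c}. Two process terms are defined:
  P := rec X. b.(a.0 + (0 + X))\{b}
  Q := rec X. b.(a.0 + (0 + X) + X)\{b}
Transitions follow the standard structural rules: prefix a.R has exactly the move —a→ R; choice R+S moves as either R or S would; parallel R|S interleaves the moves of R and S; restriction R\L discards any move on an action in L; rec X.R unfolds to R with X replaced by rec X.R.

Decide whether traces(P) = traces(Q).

LTS(P): 3 reachable states
  s0 = rec X. b.(a.0 + (0 + X))\{b} has moves --b--▸ s1
  s1 = (a.0 + (0 + (rec X. b.(a.0 + (0 + X))\{b})))\{b} has moves --a--▸ s2
  s2 = 0\{b} has moves stopped
LTS(Q): 3 reachable states
  t0 = rec X. b.(a.0 + (0 + X) + X)\{b} has moves --b--▸ t1
  t1 = (a.0 + (0 + (rec X. b.(a.0 + (0 + X) + X)\{b})) + (rec X. b.(a.0 + (0 + X) + X)\{b}))\{b} has moves --a--▸ t2
  t2 = 0\{b} has moves stopped
Coarsest stable partition (strong bisimilarity classes):
  B0 = {s0, t0}
  B1 = {s1, t1}
  B2 = {s2, t2}
s0 ∈ B0, t0 ∈ B0 → same block
Bisimilar ⇒ trace-equivalent.

trace-equivalent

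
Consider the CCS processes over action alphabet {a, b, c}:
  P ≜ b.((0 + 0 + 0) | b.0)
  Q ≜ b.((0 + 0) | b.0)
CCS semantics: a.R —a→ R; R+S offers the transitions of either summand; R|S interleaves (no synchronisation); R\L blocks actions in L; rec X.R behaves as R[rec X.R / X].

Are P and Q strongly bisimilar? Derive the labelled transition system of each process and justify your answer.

bisimilar

P's transition system — 3 states:
  s0 = b.((0 + 0 + 0) | b.0) has moves --b--▸ s1
  s1 = (0 + 0 + 0) | b.0 has moves --b--▸ s2
  s2 = (0 + 0 + 0) | 0 has moves ∅
Q's transition system — 3 states:
  t0 = b.((0 + 0) | b.0) has moves --b--▸ t1
  t1 = (0 + 0) | b.0 has moves --b--▸ t2
  t2 = (0 + 0) | 0 has moves ∅
Bisimilarity quotient blocks:
  B0 = {s0, t0}
  B1 = {s1, t1}
  B2 = {s2, t2}
s0 ∈ B0, t0 ∈ B0 → same block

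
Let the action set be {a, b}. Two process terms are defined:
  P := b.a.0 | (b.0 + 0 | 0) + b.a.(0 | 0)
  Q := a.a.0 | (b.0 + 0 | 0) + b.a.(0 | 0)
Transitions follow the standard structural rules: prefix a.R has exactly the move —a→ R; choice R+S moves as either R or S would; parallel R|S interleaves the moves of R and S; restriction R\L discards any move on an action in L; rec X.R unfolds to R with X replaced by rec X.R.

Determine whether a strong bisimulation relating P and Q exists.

P ≁ Q

LTS(P): 7 reachable states
  u0 = b.a.0 | (b.0 + 0 | 0) + b.a.(0 | 0) → —b→ u1, —b→ u2, —b→ u3
  u1 = a.(0 | 0) → —a→ u4
  u2 = a.0 | (b.0 + 0 | 0) → —a→ u5, —b→ u6
  u3 = b.a.0 | 0 → —b→ u6
  u4 = 0 | 0 → ·
  u5 = 0 | (b.0 + 0 | 0) → —b→ u4
  u6 = a.0 | 0 → —a→ u4
LTS(Q): 7 reachable states
  v0 = a.a.0 | (b.0 + 0 | 0) + b.a.(0 | 0) → —a→ v1, —b→ v2, —b→ v3
  v1 = a.0 | (b.0 + 0 | 0) → —a→ v4, —b→ v5
  v2 = a.(0 | 0) → —a→ v6
  v3 = a.a.0 | 0 → —a→ v5
  v4 = 0 | (b.0 + 0 | 0) → —b→ v6
  v5 = a.0 | 0 → —a→ v6
  v6 = 0 | 0 → ·
Coarsest stable partition (strong bisimilarity classes):
  B0 = {u0}
  B1 = {u3}
  B2 = {u1, u6, v2, v5}
  B3 = {u4, v6}
  B4 = {u2, v1}
  B5 = {u5, v4}
  B6 = {v0}
  B7 = {v3}
u0 ∈ B0, v0 ∈ B6 → different blocks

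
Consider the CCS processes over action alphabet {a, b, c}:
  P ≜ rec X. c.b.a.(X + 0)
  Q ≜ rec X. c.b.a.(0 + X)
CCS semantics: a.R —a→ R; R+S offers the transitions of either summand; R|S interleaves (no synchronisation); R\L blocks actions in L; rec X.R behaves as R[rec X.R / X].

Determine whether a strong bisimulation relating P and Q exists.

Reachable graph of P (4 states):
  u0 = rec X. c.b.a.(X + 0) ⊢ -c-> u1
  u1 = b.a.((rec X. c.b.a.(X + 0)) + 0) ⊢ -b-> u2
  u2 = a.((rec X. c.b.a.(X + 0)) + 0) ⊢ -a-> u3
  u3 = (rec X. c.b.a.(X + 0)) + 0 ⊢ -c-> u1
Reachable graph of Q (4 states):
  v0 = rec X. c.b.a.(0 + X) ⊢ -c-> v1
  v1 = b.a.(0 + (rec X. c.b.a.(0 + X))) ⊢ -b-> v2
  v2 = a.(0 + (rec X. c.b.a.(0 + X))) ⊢ -a-> v3
  v3 = 0 + (rec X. c.b.a.(0 + X)) ⊢ -c-> v1
Partition-refinement fixed point:
  B0 = {u0, u3, v0, v3}
  B1 = {u1, v1}
  B2 = {u2, v2}
u0 ∈ B0, v0 ∈ B0 → same block

bisimilar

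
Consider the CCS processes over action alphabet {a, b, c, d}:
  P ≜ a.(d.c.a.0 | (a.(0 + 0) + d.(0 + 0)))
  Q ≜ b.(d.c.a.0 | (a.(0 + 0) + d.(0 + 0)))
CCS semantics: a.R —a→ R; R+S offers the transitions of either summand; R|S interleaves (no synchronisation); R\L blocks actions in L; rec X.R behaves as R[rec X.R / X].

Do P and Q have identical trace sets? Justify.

trace-distinct — witness ⟨a⟩

P's transition system — 9 states:
  s0 = a.(d.c.a.0 | (a.(0 + 0) + d.(0 + 0))) has moves ··a··> s1
  s1 = d.c.a.0 | (a.(0 + 0) + d.(0 + 0)) has moves ··a··> s2, ··d··> s2, ··d··> s3
  s2 = d.c.a.0 | (0 + 0) has moves ··d··> s4
  s3 = c.a.0 | (a.(0 + 0) + d.(0 + 0)) has moves ··a··> s4, ··c··> s5, ··d··> s4
  s4 = c.a.0 | (0 + 0) has moves ··c··> s6
  s5 = a.0 | (a.(0 + 0) + d.(0 + 0)) has moves ··a··> s6, ··a··> s7, ··d··> s6
  s6 = a.0 | (0 + 0) has moves ··a··> s8
  s7 = 0 | (a.(0 + 0) + d.(0 + 0)) has moves ··a··> s8, ··d··> s8
  s8 = 0 | (0 + 0) has moves (no moves)
Q's transition system — 9 states:
  t0 = b.(d.c.a.0 | (a.(0 + 0) + d.(0 + 0))) has moves ··b··> t1
  t1 = d.c.a.0 | (a.(0 + 0) + d.(0 + 0)) has moves ··a··> t2, ··d··> t2, ··d··> t3
  t2 = d.c.a.0 | (0 + 0) has moves ··d··> t4
  t3 = c.a.0 | (a.(0 + 0) + d.(0 + 0)) has moves ··a··> t4, ··c··> t5, ··d··> t4
  t4 = c.a.0 | (0 + 0) has moves ··c··> t6
  t5 = a.0 | (a.(0 + 0) + d.(0 + 0)) has moves ··a··> t6, ··a··> t7, ··d··> t6
  t6 = a.0 | (0 + 0) has moves ··a··> t8
  t7 = 0 | (a.(0 + 0) + d.(0 + 0)) has moves ··a··> t8, ··d··> t8
  t8 = 0 | (0 + 0) has moves (no moves)
Executing a from P (initial set {s0}):
  [1] a ⇒ {s1}
  ✓ P
Executing a from Q (initial set {t0}):
  [1] a ⇒ no successor for Q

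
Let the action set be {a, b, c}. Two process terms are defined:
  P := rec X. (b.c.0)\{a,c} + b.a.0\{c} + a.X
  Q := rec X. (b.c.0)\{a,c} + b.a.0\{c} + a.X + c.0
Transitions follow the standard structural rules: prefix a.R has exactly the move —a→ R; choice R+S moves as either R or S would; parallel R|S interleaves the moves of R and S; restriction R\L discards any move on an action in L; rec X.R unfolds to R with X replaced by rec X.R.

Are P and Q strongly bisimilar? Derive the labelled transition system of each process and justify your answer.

P's transition system — 4 states:
  s0 = rec X. (b.c.0)\{a,c} + b.a.0\{c} + a.X has moves ··a··> s0, ··b··> s1, ··b··> s2
  s1 = (c.0)\{a,c} has moves (no moves)
  s2 = a.0\{c} has moves ··a··> s3
  s3 = 0\{c} has moves (no moves)
Q's transition system — 5 states:
  t0 = rec X. (b.c.0)\{a,c} + b.a.0\{c} + a.X + c.0 has moves ··a··> t0, ··b··> t1, ··b··> t2, ··c··> t3
  t1 = (c.0)\{a,c} has moves (no moves)
  t2 = a.0\{c} has moves ··a··> t4
  t3 = 0 has moves (no moves)
  t4 = 0\{c} has moves (no moves)
Bisimilarity quotient blocks:
  B0 = {s0}
  B1 = {s2, t2}
  B2 = {s1, s3, t1, t3, t4}
  B3 = {t0}
s0 ∈ B0, t0 ∈ B3 → different blocks

not bisimilar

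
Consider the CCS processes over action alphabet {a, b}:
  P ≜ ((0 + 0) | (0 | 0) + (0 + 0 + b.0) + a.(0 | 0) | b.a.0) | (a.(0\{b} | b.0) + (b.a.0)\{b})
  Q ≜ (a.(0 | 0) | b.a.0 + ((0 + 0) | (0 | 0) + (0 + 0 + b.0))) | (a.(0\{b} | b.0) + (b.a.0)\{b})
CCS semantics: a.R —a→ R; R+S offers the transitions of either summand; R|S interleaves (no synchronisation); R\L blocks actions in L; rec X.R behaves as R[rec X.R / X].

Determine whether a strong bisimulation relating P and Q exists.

Reachable graph of P (21 states):
  m0 = ((0 + 0) | (0 | 0) + (0 + 0 + b.0) + a.(0 | 0) | b.a.0) | (a.(0\{b} | b.0) + (b.a.0)\{b}) :: ··a··> m1, ··a··> m2, ··b··> m3, ··b··> m4
  m1 = ((0 + 0) | (0 | 0) + (0 + 0 + b.0) + a.(0 | 0) | b.a.0) | (0\{b} | b.0) :: ··a··> m5, ··b··> m6, ··b··> m7, ··b··> m8
  m2 = 0 | 0 | b.a.0 | (a.(0\{b} | b.0) + (b.a.0)\{b}) :: ··a··> m5, ··b··> m9
  m3 = 0 | (a.(0\{b} | b.0) + (b.a.0)\{b}) :: ··a··> m7
  m4 = a.(0 | 0) | a.0 | (a.(0\{b} | b.0) + (b.a.0)\{b}) :: ··a··> m10, ··a··> m8, ··a··> m9
  m5 = 0 | 0 | b.a.0 | (0\{b} | b.0) :: ··b··> m11, ··b··> m12
  m6 = ((0 + 0) | (0 | 0) + (0 + 0 + b.0) + a.(0 | 0) | b.a.0) | (0\{b} | 0) :: ··a··> m12, ··b··> m13, ··b··> m14
  m7 = 0 | (0\{b} | b.0) :: ··b··> m13
  m8 = a.(0 | 0) | a.0 | (0\{b} | b.0) :: ··a··> m11, ··a··> m15, ··b··> m14
  m9 = 0 | 0 | a.0 | (a.(0\{b} | b.0) + (b.a.0)\{b}) :: ··a··> m11, ··a··> m16
  m10 = a.(0 | 0) | 0 | (a.(0\{b} | b.0) + (b.a.0)\{b}) :: ··a··> m15, ··a··> m16
  m11 = 0 | 0 | a.0 | (0\{b} | b.0) :: ··a··> m17, ··b··> m18
  m12 = 0 | 0 | b.a.0 | (0\{b} | 0) :: ··b··> m18
  m13 = 0 | (0\{b} | 0) :: ·
  m14 = a.(0 | 0) | a.0 | (0\{b} | 0) :: ··a··> m18, ··a··> m19
  m15 = a.(0 | 0) | 0 | (0\{b} | b.0) :: ··a··> m17, ··b··> m19
  m16 = 0 | 0 | 0 | (a.(0\{b} | b.0) + (b.a.0)\{b}) :: ··a··> m17
  m17 = 0 | 0 | 0 | (0\{b} | b.0) :: ··b··> m20
  m18 = 0 | 0 | a.0 | (0\{b} | 0) :: ··a··> m20
  m19 = a.(0 | 0) | 0 | (0\{b} | 0) :: ··a··> m20
  m20 = 0 | 0 | 0 | (0\{b} | 0) :: ·
Reachable graph of Q (21 states):
  n0 = (a.(0 | 0) | b.a.0 + ((0 + 0) | (0 | 0) + (0 + 0 + b.0))) | (a.(0\{b} | b.0) + (b.a.0)\{b}) :: ··a··> n1, ··a··> n2, ··b··> n3, ··b··> n4
  n1 = (a.(0 | 0) | b.a.0 + ((0 + 0) | (0 | 0) + (0 + 0 + b.0))) | (0\{b} | b.0) :: ··a··> n5, ··b··> n6, ··b··> n7, ··b··> n8
  n2 = 0 | 0 | b.a.0 | (a.(0\{b} | b.0) + (b.a.0)\{b}) :: ··a··> n5, ··b··> n9
  n3 = 0 | (a.(0\{b} | b.0) + (b.a.0)\{b}) :: ··a··> n7
  n4 = a.(0 | 0) | a.0 | (a.(0\{b} | b.0) + (b.a.0)\{b}) :: ··a··> n10, ··a··> n8, ··a··> n9
  n5 = 0 | 0 | b.a.0 | (0\{b} | b.0) :: ··b··> n11, ··b··> n12
  n6 = (a.(0 | 0) | b.a.0 + ((0 + 0) | (0 | 0) + (0 + 0 + b.0))) | (0\{b} | 0) :: ··a··> n12, ··b··> n13, ··b··> n14
  n7 = 0 | (0\{b} | b.0) :: ··b··> n13
  n8 = a.(0 | 0) | a.0 | (0\{b} | b.0) :: ··a··> n11, ··a··> n15, ··b··> n14
  n9 = 0 | 0 | a.0 | (a.(0\{b} | b.0) + (b.a.0)\{b}) :: ··a··> n11, ··a··> n16
  n10 = a.(0 | 0) | 0 | (a.(0\{b} | b.0) + (b.a.0)\{b}) :: ··a··> n15, ··a··> n16
  n11 = 0 | 0 | a.0 | (0\{b} | b.0) :: ··a··> n17, ··b··> n18
  n12 = 0 | 0 | b.a.0 | (0\{b} | 0) :: ··b··> n18
  n13 = 0 | (0\{b} | 0) :: ·
  n14 = a.(0 | 0) | a.0 | (0\{b} | 0) :: ··a··> n18, ··a··> n19
  n15 = a.(0 | 0) | 0 | (0\{b} | b.0) :: ··a··> n17, ··b··> n19
  n16 = 0 | 0 | 0 | (a.(0\{b} | b.0) + (b.a.0)\{b}) :: ··a··> n17
  n17 = 0 | 0 | 0 | (0\{b} | b.0) :: ··b··> n20
  n18 = 0 | 0 | a.0 | (0\{b} | 0) :: ··a··> n20
  n19 = a.(0 | 0) | 0 | (0\{b} | 0) :: ··a··> n20
  n20 = 0 | 0 | 0 | (0\{b} | 0) :: ·
Coarsest stable partition (strong bisimilarity classes):
  B0 = {m0, n0}
  B1 = {m4, n4}
  B2 = {m10, m9, n10, n9}
  B3 = {m16, m3, n16, n3}
  B4 = {m17, m7, n17, n7}
  B5 = {m13, m20, n13, n20}
  B6 = {m11, m15, n11, n15}
  B7 = {m18, m19, n18, n19}
  B8 = {m8, n8}
  B9 = {m14, n14}
  B10 = {m2, n2}
  B11 = {m5, n5}
  B12 = {m12, n12}
  B13 = {m1, n1}
  B14 = {m6, n6}
m0 ∈ B0, n0 ∈ B0 → same block

P ~ Q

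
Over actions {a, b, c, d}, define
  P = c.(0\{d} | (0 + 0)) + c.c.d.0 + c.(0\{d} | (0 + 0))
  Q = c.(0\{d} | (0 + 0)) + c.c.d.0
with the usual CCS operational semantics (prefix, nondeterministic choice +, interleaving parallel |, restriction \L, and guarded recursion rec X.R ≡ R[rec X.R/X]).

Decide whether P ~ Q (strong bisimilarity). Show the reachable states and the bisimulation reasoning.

P's transition system — 5 states:
  u0 = c.(0\{d} | (0 + 0)) + c.c.d.0 + c.(0\{d} | (0 + 0)) → =c=> u1, =c=> u2
  u1 = 0\{d} | (0 + 0) → ∅
  u2 = c.d.0 → =c=> u3
  u3 = d.0 → =d=> u4
  u4 = 0 → ∅
Q's transition system — 5 states:
  v0 = c.(0\{d} | (0 + 0)) + c.c.d.0 → =c=> v1, =c=> v2
  v1 = 0\{d} | (0 + 0) → ∅
  v2 = c.d.0 → =c=> v3
  v3 = d.0 → =d=> v4
  v4 = 0 → ∅
Bisimilarity quotient blocks:
  B0 = {u0, v0}
  B1 = {u1, u4, v1, v4}
  B2 = {u2, v2}
  B3 = {u3, v3}
u0 ∈ B0, v0 ∈ B0 → same block

YES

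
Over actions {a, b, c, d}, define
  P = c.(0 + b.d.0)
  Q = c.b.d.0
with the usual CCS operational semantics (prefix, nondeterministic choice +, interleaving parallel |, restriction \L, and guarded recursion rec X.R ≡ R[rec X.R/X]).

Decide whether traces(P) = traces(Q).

Reachable graph of P (4 states):
  u0 = c.(0 + b.d.0) :: -c-> u1
  u1 = 0 + b.d.0 :: -b-> u2
  u2 = d.0 :: -d-> u3
  u3 = 0 :: deadlocked
Reachable graph of Q (4 states):
  v0 = c.b.d.0 :: -c-> v1
  v1 = b.d.0 :: -b-> v2
  v2 = d.0 :: -d-> v3
  v3 = 0 :: deadlocked
Bisimilarity quotient blocks:
  B0 = {u0, v0}
  B1 = {u1, v1}
  B2 = {u2, v2}
  B3 = {u3, v3}
u0 ∈ B0, v0 ∈ B0 → same block
Bisimilar ⇒ trace-equivalent.

YES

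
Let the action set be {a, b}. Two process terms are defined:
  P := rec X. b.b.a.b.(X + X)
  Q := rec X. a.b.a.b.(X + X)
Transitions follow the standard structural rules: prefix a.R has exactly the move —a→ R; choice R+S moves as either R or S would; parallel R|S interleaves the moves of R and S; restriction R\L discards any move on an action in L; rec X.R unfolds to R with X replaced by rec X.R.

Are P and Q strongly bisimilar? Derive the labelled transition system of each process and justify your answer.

P ≁ Q

Reachable graph of P (5 states):
  u0 = rec X. b.b.a.b.(X + X) ⊢ —b→ u1
  u1 = b.a.b.((rec X. b.b.a.b.(X + X)) + (rec X. b.b.a.b.(X + X))) ⊢ —b→ u2
  u2 = a.b.((rec X. b.b.a.b.(X + X)) + (rec X. b.b.a.b.(X + X))) ⊢ —a→ u3
  u3 = b.((rec X. b.b.a.b.(X + X)) + (rec X. b.b.a.b.(X + X))) ⊢ —b→ u4
  u4 = (rec X. b.b.a.b.(X + X)) + (rec X. b.b.a.b.(X + X)) ⊢ —b→ u1
Reachable graph of Q (5 states):
  v0 = rec X. a.b.a.b.(X + X) ⊢ —a→ v1
  v1 = b.a.b.((rec X. a.b.a.b.(X + X)) + (rec X. a.b.a.b.(X + X))) ⊢ —b→ v2
  v2 = a.b.((rec X. a.b.a.b.(X + X)) + (rec X. a.b.a.b.(X + X))) ⊢ —a→ v3
  v3 = b.((rec X. a.b.a.b.(X + X)) + (rec X. a.b.a.b.(X + X))) ⊢ —b→ v4
  v4 = (rec X. a.b.a.b.(X + X)) + (rec X. a.b.a.b.(X + X)) ⊢ —a→ v1
Partition-refinement fixed point:
  B0 = {u0, u4}
  B1 = {u1}
  B2 = {u2}
  B3 = {u3}
  B4 = {v0, v2, v4}
  B5 = {v1, v3}
u0 ∈ B0, v0 ∈ B4 → different blocks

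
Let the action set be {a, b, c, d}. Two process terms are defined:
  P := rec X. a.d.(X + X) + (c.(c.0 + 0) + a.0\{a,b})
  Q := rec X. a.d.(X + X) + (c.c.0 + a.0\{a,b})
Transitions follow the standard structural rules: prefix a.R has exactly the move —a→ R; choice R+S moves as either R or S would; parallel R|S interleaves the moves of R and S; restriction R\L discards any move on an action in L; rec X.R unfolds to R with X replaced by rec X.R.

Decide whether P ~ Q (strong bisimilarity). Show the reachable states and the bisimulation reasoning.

LTS(P): 6 reachable states
  s0 = rec X. a.d.(X + X) + (c.(c.0 + 0) + a.0\{a,b}) → =a=> s1, =a=> s2, =c=> s3
  s1 = 0\{a,b} → deadlocked
  s2 = d.((rec X. a.d.(X + X) + (c.(c.0 + 0) + a.0\{a,b})) + (rec X. a.d.(X + X) + (c.(c.0 + 0) + a.0\{a,b}))) → =d=> s4
  s3 = c.0 + 0 → =c=> s5
  s4 = (rec X. a.d.(X + X) + (c.(c.0 + 0) + a.0\{a,b})) + (rec X. a.d.(X + X) + (c.(c.0 + 0) + a.0\{a,b})) → =a=> s1, =a=> s2, =c=> s3
  s5 = 0 → deadlocked
LTS(Q): 6 reachable states
  t0 = rec X. a.d.(X + X) + (c.c.0 + a.0\{a,b}) → =a=> t1, =a=> t2, =c=> t3
  t1 = 0\{a,b} → deadlocked
  t2 = d.((rec X. a.d.(X + X) + (c.c.0 + a.0\{a,b})) + (rec X. a.d.(X + X) + (c.c.0 + a.0\{a,b}))) → =d=> t4
  t3 = c.0 → =c=> t5
  t4 = (rec X. a.d.(X + X) + (c.c.0 + a.0\{a,b})) + (rec X. a.d.(X + X) + (c.c.0 + a.0\{a,b})) → =a=> t1, =a=> t2, =c=> t3
  t5 = 0 → deadlocked
Bisimilarity quotient blocks:
  B0 = {s0, s4, t0, t4}
  B1 = {s1, s5, t1, t5}
  B2 = {s3, t3}
  B3 = {s2, t2}
s0 ∈ B0, t0 ∈ B0 → same block

bisimilar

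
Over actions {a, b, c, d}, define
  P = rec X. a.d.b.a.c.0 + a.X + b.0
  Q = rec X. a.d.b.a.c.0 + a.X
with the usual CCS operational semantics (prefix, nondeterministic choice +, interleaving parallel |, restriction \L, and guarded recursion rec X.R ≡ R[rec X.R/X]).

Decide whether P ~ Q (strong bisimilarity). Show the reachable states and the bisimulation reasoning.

P ≁ Q

LTS(P): 6 reachable states
  s0 = rec X. a.d.b.a.c.0 + a.X + b.0 ⊢ ··a··> s0, ··a··> s1, ··b··> s2
  s1 = d.b.a.c.0 ⊢ ··d··> s3
  s2 = 0 ⊢ ∅
  s3 = b.a.c.0 ⊢ ··b··> s4
  s4 = a.c.0 ⊢ ··a··> s5
  s5 = c.0 ⊢ ··c··> s2
LTS(Q): 6 reachable states
  t0 = rec X. a.d.b.a.c.0 + a.X ⊢ ··a··> t0, ··a··> t1
  t1 = d.b.a.c.0 ⊢ ··d··> t2
  t2 = b.a.c.0 ⊢ ··b··> t3
  t3 = a.c.0 ⊢ ··a··> t4
  t4 = c.0 ⊢ ··c··> t5
  t5 = 0 ⊢ ∅
Coarsest stable partition (strong bisimilarity classes):
  B0 = {s0}
  B1 = {s1, t1}
  B2 = {s3, t2}
  B3 = {s4, t3}
  B4 = {s5, t4}
  B5 = {s2, t5}
  B6 = {t0}
s0 ∈ B0, t0 ∈ B6 → different blocks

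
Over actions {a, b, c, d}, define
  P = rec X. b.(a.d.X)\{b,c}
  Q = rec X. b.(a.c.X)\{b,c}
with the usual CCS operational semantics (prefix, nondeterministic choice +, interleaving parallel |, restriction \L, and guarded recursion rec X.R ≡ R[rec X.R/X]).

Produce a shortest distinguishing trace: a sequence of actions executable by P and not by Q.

bad

P's transition system — 4 states:
  m0 = rec X. b.(a.d.X)\{b,c} has moves =b=> m1
  m1 = (a.d.(rec X. b.(a.d.X)\{b,c}))\{b,c} has moves =a=> m2
  m2 = (d.(rec X. b.(a.d.X)\{b,c}))\{b,c} has moves =d=> m3
  m3 = (rec X. b.(a.d.X)\{b,c})\{b,c} has moves ·
Q's transition system — 3 states:
  n0 = rec X. b.(a.c.X)\{b,c} has moves =b=> n1
  n1 = (a.c.(rec X. b.(a.c.X)\{b,c}))\{b,c} has moves =a=> n2
  n2 = (c.(rec X. b.(a.c.X)\{b,c}))\{b,c} has moves ·
Run σ = ⟨bad⟩ on P: start {m0}
  step 1 (b): {m1}
  step 2 (a): {m2}
  step 3 (d): {m3}
  ✓ P
Run σ = ⟨bad⟩ on Q: start {n0}
  step 1 (b): {n1}
  step 2 (a): {n2}
  step 3 (d): ∅  — Q cannot continue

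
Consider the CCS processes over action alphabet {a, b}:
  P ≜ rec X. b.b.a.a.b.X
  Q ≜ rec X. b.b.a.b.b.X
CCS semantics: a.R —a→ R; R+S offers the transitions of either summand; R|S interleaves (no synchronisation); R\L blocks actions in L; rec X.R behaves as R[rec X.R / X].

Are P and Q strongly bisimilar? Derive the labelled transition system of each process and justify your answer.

not bisimilar

Reachable graph of P (5 states):
  p0 = rec X. b.b.a.a.b.X ⊢ —b→ p1
  p1 = b.a.a.b.(rec X. b.b.a.a.b.X) ⊢ —b→ p2
  p2 = a.a.b.(rec X. b.b.a.a.b.X) ⊢ —a→ p3
  p3 = a.b.(rec X. b.b.a.a.b.X) ⊢ —a→ p4
  p4 = b.(rec X. b.b.a.a.b.X) ⊢ —b→ p0
Reachable graph of Q (5 states):
  q0 = rec X. b.b.a.b.b.X ⊢ —b→ q1
  q1 = b.a.b.b.(rec X. b.b.a.b.b.X) ⊢ —b→ q2
  q2 = a.b.b.(rec X. b.b.a.b.b.X) ⊢ —a→ q3
  q3 = b.b.(rec X. b.b.a.b.b.X) ⊢ —b→ q4
  q4 = b.(rec X. b.b.a.b.b.X) ⊢ —b→ q0
Bisimilarity quotient blocks:
  B0 = {p0}
  B1 = {p1}
  B2 = {p2}
  B3 = {p3}
  B4 = {p4}
  B5 = {q0}
  B6 = {q1}
  B7 = {q2}
  B8 = {q3}
  B9 = {q4}
p0 ∈ B0, q0 ∈ B5 → different blocks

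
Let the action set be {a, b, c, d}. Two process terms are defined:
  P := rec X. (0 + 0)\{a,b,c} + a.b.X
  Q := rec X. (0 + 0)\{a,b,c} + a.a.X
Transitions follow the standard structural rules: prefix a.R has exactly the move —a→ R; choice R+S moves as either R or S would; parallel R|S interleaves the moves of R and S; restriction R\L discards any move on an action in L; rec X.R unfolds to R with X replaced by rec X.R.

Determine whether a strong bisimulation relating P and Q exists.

Reachable graph of P (2 states):
  m0 = rec X. (0 + 0)\{a,b,c} + a.b.X | ··a··> m1
  m1 = b.(rec X. (0 + 0)\{a,b,c} + a.b.X) | ··b··> m0
Reachable graph of Q (2 states):
  n0 = rec X. (0 + 0)\{a,b,c} + a.a.X | ··a··> n1
  n1 = a.(rec X. (0 + 0)\{a,b,c} + a.a.X) | ··a··> n0
Bisimilarity quotient blocks:
  B0 = {m0}
  B1 = {m1}
  B2 = {n0, n1}
m0 ∈ B0, n0 ∈ B2 → different blocks

NO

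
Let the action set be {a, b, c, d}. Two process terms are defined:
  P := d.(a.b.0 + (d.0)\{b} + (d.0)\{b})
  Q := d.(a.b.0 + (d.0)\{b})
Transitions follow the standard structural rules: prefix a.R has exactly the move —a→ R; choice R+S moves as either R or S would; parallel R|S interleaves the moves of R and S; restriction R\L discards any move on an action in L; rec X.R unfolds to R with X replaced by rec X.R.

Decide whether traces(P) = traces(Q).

Reachable graph of P (5 states):
  m0 = d.(a.b.0 + (d.0)\{b} + (d.0)\{b}) :: --d--▸ m1
  m1 = a.b.0 + (d.0)\{b} + (d.0)\{b} :: --a--▸ m2, --d--▸ m3
  m2 = b.0 :: --b--▸ m4
  m3 = 0\{b} :: (no moves)
  m4 = 0 :: (no moves)
Reachable graph of Q (5 states):
  n0 = d.(a.b.0 + (d.0)\{b}) :: --d--▸ n1
  n1 = a.b.0 + (d.0)\{b} :: --a--▸ n2, --d--▸ n3
  n2 = b.0 :: --b--▸ n4
  n3 = 0\{b} :: (no moves)
  n4 = 0 :: (no moves)
Bisimilarity quotient blocks:
  B0 = {m0, n0}
  B1 = {m1, n1}
  B2 = {m2, n2}
  B3 = {m3, m4, n3, n4}
m0 ∈ B0, n0 ∈ B0 → same block
Bisimilar ⇒ trace-equivalent.

YES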